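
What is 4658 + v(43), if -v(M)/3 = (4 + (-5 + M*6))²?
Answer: -193489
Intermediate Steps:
v(M) = -3*(-1 + 6*M)² (v(M) = -3*(4 + (-5 + M*6))² = -3*(4 + (-5 + 6*M))² = -3*(-1 + 6*M)²)
4658 + v(43) = 4658 - 3*(-1 + 6*43)² = 4658 - 3*(-1 + 258)² = 4658 - 3*257² = 4658 - 3*66049 = 4658 - 198147 = -193489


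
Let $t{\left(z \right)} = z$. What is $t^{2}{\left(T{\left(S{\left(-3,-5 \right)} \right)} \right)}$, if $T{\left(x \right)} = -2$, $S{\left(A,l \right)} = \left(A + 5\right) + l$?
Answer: $4$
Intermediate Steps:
$S{\left(A,l \right)} = 5 + A + l$ ($S{\left(A,l \right)} = \left(5 + A\right) + l = 5 + A + l$)
$t^{2}{\left(T{\left(S{\left(-3,-5 \right)} \right)} \right)} = \left(-2\right)^{2} = 4$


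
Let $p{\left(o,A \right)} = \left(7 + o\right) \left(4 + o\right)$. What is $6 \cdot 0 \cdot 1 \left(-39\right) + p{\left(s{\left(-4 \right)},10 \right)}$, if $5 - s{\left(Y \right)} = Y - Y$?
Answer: $108$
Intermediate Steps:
$s{\left(Y \right)} = 5$ ($s{\left(Y \right)} = 5 - \left(Y - Y\right) = 5 - 0 = 5 + 0 = 5$)
$p{\left(o,A \right)} = \left(4 + o\right) \left(7 + o\right)$
$6 \cdot 0 \cdot 1 \left(-39\right) + p{\left(s{\left(-4 \right)},10 \right)} = 6 \cdot 0 \cdot 1 \left(-39\right) + \left(28 + 5^{2} + 11 \cdot 5\right) = 0 \cdot 1 \left(-39\right) + \left(28 + 25 + 55\right) = 0 \left(-39\right) + 108 = 0 + 108 = 108$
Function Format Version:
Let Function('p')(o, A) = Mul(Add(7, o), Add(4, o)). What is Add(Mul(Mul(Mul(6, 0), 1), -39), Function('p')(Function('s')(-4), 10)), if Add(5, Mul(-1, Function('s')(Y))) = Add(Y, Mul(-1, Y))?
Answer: 108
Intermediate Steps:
Function('s')(Y) = 5 (Function('s')(Y) = Add(5, Mul(-1, Add(Y, Mul(-1, Y)))) = Add(5, Mul(-1, 0)) = Add(5, 0) = 5)
Function('p')(o, A) = Mul(Add(4, o), Add(7, o))
Add(Mul(Mul(Mul(6, 0), 1), -39), Function('p')(Function('s')(-4), 10)) = Add(Mul(Mul(Mul(6, 0), 1), -39), Add(28, Pow(5, 2), Mul(11, 5))) = Add(Mul(Mul(0, 1), -39), Add(28, 25, 55)) = Add(Mul(0, -39), 108) = Add(0, 108) = 108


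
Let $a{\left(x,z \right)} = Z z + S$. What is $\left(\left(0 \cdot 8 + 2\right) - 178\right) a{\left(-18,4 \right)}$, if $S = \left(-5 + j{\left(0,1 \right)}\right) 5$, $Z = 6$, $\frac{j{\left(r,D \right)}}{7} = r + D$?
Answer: $-5984$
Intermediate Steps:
$j{\left(r,D \right)} = 7 D + 7 r$ ($j{\left(r,D \right)} = 7 \left(r + D\right) = 7 \left(D + r\right) = 7 D + 7 r$)
$S = 10$ ($S = \left(-5 + \left(7 \cdot 1 + 7 \cdot 0\right)\right) 5 = \left(-5 + \left(7 + 0\right)\right) 5 = \left(-5 + 7\right) 5 = 2 \cdot 5 = 10$)
$a{\left(x,z \right)} = 10 + 6 z$ ($a{\left(x,z \right)} = 6 z + 10 = 10 + 6 z$)
$\left(\left(0 \cdot 8 + 2\right) - 178\right) a{\left(-18,4 \right)} = \left(\left(0 \cdot 8 + 2\right) - 178\right) \left(10 + 6 \cdot 4\right) = \left(\left(0 + 2\right) - 178\right) \left(10 + 24\right) = \left(2 - 178\right) 34 = \left(-176\right) 34 = -5984$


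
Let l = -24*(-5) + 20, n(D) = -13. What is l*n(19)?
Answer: -1820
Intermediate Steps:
l = 140 (l = 120 + 20 = 140)
l*n(19) = 140*(-13) = -1820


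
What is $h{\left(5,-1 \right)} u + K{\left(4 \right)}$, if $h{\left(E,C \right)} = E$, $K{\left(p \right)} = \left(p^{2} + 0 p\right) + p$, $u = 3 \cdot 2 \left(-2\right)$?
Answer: $-40$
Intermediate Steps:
$u = -12$ ($u = 6 \left(-2\right) = -12$)
$K{\left(p \right)} = p + p^{2}$ ($K{\left(p \right)} = \left(p^{2} + 0\right) + p = p^{2} + p = p + p^{2}$)
$h{\left(5,-1 \right)} u + K{\left(4 \right)} = 5 \left(-12\right) + 4 \left(1 + 4\right) = -60 + 4 \cdot 5 = -60 + 20 = -40$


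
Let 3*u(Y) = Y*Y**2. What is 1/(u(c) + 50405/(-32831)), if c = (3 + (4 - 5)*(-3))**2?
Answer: 32831/510537307 ≈ 6.4307e-5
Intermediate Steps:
c = 36 (c = (3 - 1*(-3))**2 = (3 + 3)**2 = 6**2 = 36)
u(Y) = Y**3/3 (u(Y) = (Y*Y**2)/3 = Y**3/3)
1/(u(c) + 50405/(-32831)) = 1/((1/3)*36**3 + 50405/(-32831)) = 1/((1/3)*46656 + 50405*(-1/32831)) = 1/(15552 - 50405/32831) = 1/(510537307/32831) = 32831/510537307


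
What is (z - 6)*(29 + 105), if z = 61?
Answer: 7370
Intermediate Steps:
(z - 6)*(29 + 105) = (61 - 6)*(29 + 105) = 55*134 = 7370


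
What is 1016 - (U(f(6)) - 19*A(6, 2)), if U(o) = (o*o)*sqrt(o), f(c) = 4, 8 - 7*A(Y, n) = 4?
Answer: 6964/7 ≈ 994.86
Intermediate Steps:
A(Y, n) = 4/7 (A(Y, n) = 8/7 - 1/7*4 = 8/7 - 4/7 = 4/7)
U(o) = o**(5/2) (U(o) = o**2*sqrt(o) = o**(5/2))
1016 - (U(f(6)) - 19*A(6, 2)) = 1016 - (4**(5/2) - 19*4/7) = 1016 - (32 - 76/7) = 1016 - 1*148/7 = 1016 - 148/7 = 6964/7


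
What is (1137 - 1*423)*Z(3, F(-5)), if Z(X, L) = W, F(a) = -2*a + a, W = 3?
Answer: 2142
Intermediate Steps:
F(a) = -a
Z(X, L) = 3
(1137 - 1*423)*Z(3, F(-5)) = (1137 - 1*423)*3 = (1137 - 423)*3 = 714*3 = 2142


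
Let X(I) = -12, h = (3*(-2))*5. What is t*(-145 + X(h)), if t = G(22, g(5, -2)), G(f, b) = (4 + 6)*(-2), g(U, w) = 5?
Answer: 3140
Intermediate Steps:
G(f, b) = -20 (G(f, b) = 10*(-2) = -20)
h = -30 (h = -6*5 = -30)
t = -20
t*(-145 + X(h)) = -20*(-145 - 12) = -20*(-157) = 3140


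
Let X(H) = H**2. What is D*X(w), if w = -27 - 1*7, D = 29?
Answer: 33524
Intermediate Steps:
w = -34 (w = -27 - 7 = -34)
D*X(w) = 29*(-34)**2 = 29*1156 = 33524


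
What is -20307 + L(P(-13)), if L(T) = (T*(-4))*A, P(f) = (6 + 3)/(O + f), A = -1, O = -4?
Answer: -345255/17 ≈ -20309.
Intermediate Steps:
P(f) = 9/(-4 + f) (P(f) = (6 + 3)/(-4 + f) = 9/(-4 + f))
L(T) = 4*T (L(T) = (T*(-4))*(-1) = -4*T*(-1) = 4*T)
-20307 + L(P(-13)) = -20307 + 4*(9/(-4 - 13)) = -20307 + 4*(9/(-17)) = -20307 + 4*(9*(-1/17)) = -20307 + 4*(-9/17) = -20307 - 36/17 = -345255/17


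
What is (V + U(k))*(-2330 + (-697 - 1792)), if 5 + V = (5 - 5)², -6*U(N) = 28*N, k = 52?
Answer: 3580517/3 ≈ 1.1935e+6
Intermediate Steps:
U(N) = -14*N/3
V = -5 (V = -5 + (5 - 5)² = -5 + 0² = -5 + 0 = -5)
(V + U(k))*(-2330 + (-697 - 1792)) = (-5 - 14/3*52)*(-2330 + (-697 - 1792)) = (-5 - 728/3)*(-2330 - 2489) = -743/3*(-4819) = 3580517/3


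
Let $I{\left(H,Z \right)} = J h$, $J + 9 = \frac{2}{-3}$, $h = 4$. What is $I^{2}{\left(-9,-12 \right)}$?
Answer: $\frac{13456}{9} \approx 1495.1$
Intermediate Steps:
$J = - \frac{29}{3}$ ($J = -9 + \frac{2}{-3} = -9 + 2 \left(- \frac{1}{3}\right) = -9 - \frac{2}{3} = - \frac{29}{3} \approx -9.6667$)
$I{\left(H,Z \right)} = - \frac{116}{3}$ ($I{\left(H,Z \right)} = \left(- \frac{29}{3}\right) 4 = - \frac{116}{3}$)
$I^{2}{\left(-9,-12 \right)} = \left(- \frac{116}{3}\right)^{2} = \frac{13456}{9}$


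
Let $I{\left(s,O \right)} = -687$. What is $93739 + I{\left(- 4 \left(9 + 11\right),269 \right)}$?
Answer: $93052$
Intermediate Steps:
$93739 + I{\left(- 4 \left(9 + 11\right),269 \right)} = 93739 - 687 = 93052$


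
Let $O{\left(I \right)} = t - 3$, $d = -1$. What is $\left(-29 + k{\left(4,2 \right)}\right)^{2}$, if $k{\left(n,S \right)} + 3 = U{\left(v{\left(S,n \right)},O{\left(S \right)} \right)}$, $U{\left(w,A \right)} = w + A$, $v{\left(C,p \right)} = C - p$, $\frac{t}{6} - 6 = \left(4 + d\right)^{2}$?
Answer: $2809$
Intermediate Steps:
$t = 90$ ($t = 36 + 6 \left(4 - 1\right)^{2} = 36 + 6 \cdot 3^{2} = 36 + 6 \cdot 9 = 36 + 54 = 90$)
$O{\left(I \right)} = 87$ ($O{\left(I \right)} = 90 - 3 = 87$)
$U{\left(w,A \right)} = A + w$
$k{\left(n,S \right)} = 84 + S - n$ ($k{\left(n,S \right)} = -3 + \left(87 + \left(S - n\right)\right) = -3 + \left(87 + S - n\right) = 84 + S - n$)
$\left(-29 + k{\left(4,2 \right)}\right)^{2} = \left(-29 + \left(84 + 2 - 4\right)\right)^{2} = \left(-29 + 82\right)^{2} = 53^{2} = 2809$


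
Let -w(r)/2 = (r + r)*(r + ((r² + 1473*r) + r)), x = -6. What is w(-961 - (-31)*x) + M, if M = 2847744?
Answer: -1723231264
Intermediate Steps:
w(r) = -4*r*(r² + 1475*r) (w(r) = -2*(r + r)*(r + ((r² + 1473*r) + r)) = -2*2*r*(r + (r² + 1474*r)) = -2*2*r*(r² + 1475*r) = -4*r*(r² + 1475*r))
w(-961 - (-31)*x) + M = 4*(-961 - (-31)*(-6))²*(-1475 - (-961 - (-31)*(-6))) + 2847744 = 4*(-961 - 1*186)²*(-1475 - (-961 - 1*186)) + 2847744 = 4*(-961 - 186)²*(-1475 - (-961 - 186)) + 2847744 = 4*(-1147)²*(-1475 - 1*(-1147)) + 2847744 = 4*1315609*(-1475 + 1147) + 2847744 = 4*1315609*(-328) + 2847744 = -1726079008 + 2847744 = -1723231264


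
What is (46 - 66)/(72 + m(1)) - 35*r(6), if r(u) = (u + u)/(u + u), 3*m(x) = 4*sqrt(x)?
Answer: -388/11 ≈ -35.273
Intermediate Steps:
m(x) = 4*sqrt(x)/3 (m(x) = (4*sqrt(x))/3 = 4*sqrt(x)/3)
r(u) = 1 (r(u) = (2*u)/((2*u)) = (2*u)*(1/(2*u)) = 1)
(46 - 66)/(72 + m(1)) - 35*r(6) = (46 - 66)/(72 + 4*sqrt(1)/3) - 35*1 = -20/(72 + (4/3)*1) - 35 = -20/(72 + 4/3) - 35 = -20/220/3 - 35 = -20*3/220 - 35 = -3/11 - 35 = -388/11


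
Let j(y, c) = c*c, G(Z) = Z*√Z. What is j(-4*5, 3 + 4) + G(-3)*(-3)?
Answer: 49 + 9*I*√3 ≈ 49.0 + 15.588*I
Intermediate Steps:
G(Z) = Z^(3/2)
j(y, c) = c²
j(-4*5, 3 + 4) + G(-3)*(-3) = (3 + 4)² + (-3)^(3/2)*(-3) = 7² - 3*I*√3*(-3) = 49 + 9*I*√3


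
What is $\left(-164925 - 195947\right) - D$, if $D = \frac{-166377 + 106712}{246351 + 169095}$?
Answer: $- \frac{149922769247}{415446} \approx -3.6087 \cdot 10^{5}$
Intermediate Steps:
$D = - \frac{59665}{415446} \approx -0.14362$
$\left(-164925 - 195947\right) - D = \left(-164925 - 195947\right) - - \frac{59665}{415446} = \left(-164925 - 195947\right) + \frac{59665}{415446} = -360872 + \frac{59665}{415446} = - \frac{149922769247}{415446}$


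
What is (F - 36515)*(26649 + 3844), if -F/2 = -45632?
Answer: 1669461257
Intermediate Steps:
F = 91264 (F = -2*(-45632) = 91264)
(F - 36515)*(26649 + 3844) = (91264 - 36515)*(26649 + 3844) = 54749*30493 = 1669461257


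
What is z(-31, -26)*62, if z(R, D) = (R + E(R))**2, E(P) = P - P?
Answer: 59582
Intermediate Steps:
E(P) = 0
z(R, D) = R**2 (z(R, D) = (R + 0)**2 = R**2)
z(-31, -26)*62 = (-31)**2*62 = 961*62 = 59582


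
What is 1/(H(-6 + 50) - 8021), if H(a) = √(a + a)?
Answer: -8021/64336353 - 2*√22/64336353 ≈ -0.00012482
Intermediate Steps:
H(a) = √2*√a (H(a) = √(2*a) = √2*√a)
1/(H(-6 + 50) - 8021) = 1/(√2*√(-6 + 50) - 8021) = 1/(√2*√44 - 8021) = 1/(√2*(2*√11) - 8021) = 1/(2*√22 - 8021) = 1/(-8021 + 2*√22)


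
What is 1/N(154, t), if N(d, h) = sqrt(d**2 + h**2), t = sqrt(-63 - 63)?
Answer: sqrt(23590)/23590 ≈ 0.0065108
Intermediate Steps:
t = 3*I*sqrt(14) (t = sqrt(-126) = 3*I*sqrt(14) ≈ 11.225*I)
1/N(154, t) = 1/(sqrt(154**2 + (3*I*sqrt(14))**2)) = 1/(sqrt(23716 - 126)) = 1/(sqrt(23590)) = sqrt(23590)/23590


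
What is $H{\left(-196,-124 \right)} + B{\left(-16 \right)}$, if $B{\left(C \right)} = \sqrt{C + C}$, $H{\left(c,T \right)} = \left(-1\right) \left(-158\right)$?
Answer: $158 + 4 i \sqrt{2} \approx 158.0 + 5.6569 i$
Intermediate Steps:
$H{\left(c,T \right)} = 158$
$B{\left(C \right)} = \sqrt{2} \sqrt{C}$ ($B{\left(C \right)} = \sqrt{2 C} = \sqrt{2} \sqrt{C}$)
$H{\left(-196,-124 \right)} + B{\left(-16 \right)} = 158 + \sqrt{2} \sqrt{-16} = 158 + \sqrt{2} \cdot 4 i = 158 + 4 i \sqrt{2}$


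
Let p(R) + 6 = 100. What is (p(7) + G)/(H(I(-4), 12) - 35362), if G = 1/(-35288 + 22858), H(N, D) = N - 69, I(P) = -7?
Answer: -1168419/440494340 ≈ -0.0026525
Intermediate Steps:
p(R) = 94 (p(R) = -6 + 100 = 94)
H(N, D) = -69 + N
G = -1/12430 (G = 1/(-12430) = -1/12430 ≈ -8.0451e-5)
(p(7) + G)/(H(I(-4), 12) - 35362) = (94 - 1/12430)/((-69 - 7) - 35362) = 1168419/(12430*(-76 - 35362)) = (1168419/12430)/(-35438) = (1168419/12430)*(-1/35438) = -1168419/440494340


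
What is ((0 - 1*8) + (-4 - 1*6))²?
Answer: 324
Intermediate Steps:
((0 - 1*8) + (-4 - 1*6))² = ((0 - 8) + (-4 - 6))² = (-8 - 10)² = (-18)² = 324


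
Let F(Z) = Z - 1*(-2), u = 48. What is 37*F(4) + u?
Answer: 270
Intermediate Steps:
F(Z) = 2 + Z (F(Z) = Z + 2 = 2 + Z)
37*F(4) + u = 37*(2 + 4) + 48 = 37*6 + 48 = 222 + 48 = 270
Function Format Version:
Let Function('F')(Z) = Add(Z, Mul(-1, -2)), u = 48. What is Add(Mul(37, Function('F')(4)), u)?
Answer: 270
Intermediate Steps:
Function('F')(Z) = Add(2, Z) (Function('F')(Z) = Add(Z, 2) = Add(2, Z))
Add(Mul(37, Function('F')(4)), u) = Add(Mul(37, Add(2, 4)), 48) = Add(Mul(37, 6), 48) = Add(222, 48) = 270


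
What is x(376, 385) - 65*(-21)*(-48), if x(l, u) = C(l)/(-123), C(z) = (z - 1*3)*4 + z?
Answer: -8060828/123 ≈ -65535.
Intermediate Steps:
C(z) = -12 + 5*z (C(z) = (z - 3)*4 + z = (-3 + z)*4 + z = (-12 + 4*z) + z = -12 + 5*z)
x(l, u) = 4/41 - 5*l/123 (x(l, u) = (-12 + 5*l)/(-123) = (-12 + 5*l)*(-1/123) = 4/41 - 5*l/123)
x(376, 385) - 65*(-21)*(-48) = (4/41 - 5/123*376) - 65*(-21)*(-48) = (4/41 - 1880/123) + 1365*(-48) = -1868/123 - 65520 = -8060828/123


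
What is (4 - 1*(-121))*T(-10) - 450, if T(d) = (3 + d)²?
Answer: 5675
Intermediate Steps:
(4 - 1*(-121))*T(-10) - 450 = (4 - 1*(-121))*(3 - 10)² - 450 = (4 + 121)*(-7)² - 450 = 125*49 - 450 = 6125 - 450 = 5675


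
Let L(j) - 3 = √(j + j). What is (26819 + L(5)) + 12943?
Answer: 39765 + √10 ≈ 39768.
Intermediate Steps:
L(j) = 3 + √2*√j (L(j) = 3 + √(j + j) = 3 + √(2*j) = 3 + √2*√j)
(26819 + L(5)) + 12943 = (26819 + (3 + √2*√5)) + 12943 = (26819 + (3 + √10)) + 12943 = (26822 + √10) + 12943 = 39765 + √10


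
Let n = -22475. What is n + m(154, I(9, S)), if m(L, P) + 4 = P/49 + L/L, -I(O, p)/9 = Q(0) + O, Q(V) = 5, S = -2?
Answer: -157364/7 ≈ -22481.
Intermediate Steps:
I(O, p) = -45 - 9*O (I(O, p) = -9*(5 + O) = -45 - 9*O)
m(L, P) = -3 + P/49 (m(L, P) = -4 + (P/49 + L/L) = -4 + (P*(1/49) + 1) = -4 + (P/49 + 1) = -4 + (1 + P/49) = -3 + P/49)
n + m(154, I(9, S)) = -22475 + (-3 + (-45 - 9*9)/49) = -22475 + (-3 + (-45 - 81)/49) = -22475 + (-3 + (1/49)*(-126)) = -22475 + (-3 - 18/7) = -22475 - 39/7 = -157364/7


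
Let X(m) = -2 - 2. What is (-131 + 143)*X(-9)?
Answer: -48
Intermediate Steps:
X(m) = -4
(-131 + 143)*X(-9) = (-131 + 143)*(-4) = 12*(-4) = -48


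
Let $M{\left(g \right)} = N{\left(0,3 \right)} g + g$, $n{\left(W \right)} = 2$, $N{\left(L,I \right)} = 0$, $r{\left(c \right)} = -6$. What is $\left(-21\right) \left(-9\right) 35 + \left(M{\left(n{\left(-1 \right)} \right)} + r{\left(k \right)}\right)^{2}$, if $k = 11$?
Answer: $6631$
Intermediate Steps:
$M{\left(g \right)} = g$ ($M{\left(g \right)} = 0 g + g = 0 + g = g$)
$\left(-21\right) \left(-9\right) 35 + \left(M{\left(n{\left(-1 \right)} \right)} + r{\left(k \right)}\right)^{2} = \left(-21\right) \left(-9\right) 35 + \left(2 - 6\right)^{2} = 189 \cdot 35 + \left(-4\right)^{2} = 6615 + 16 = 6631$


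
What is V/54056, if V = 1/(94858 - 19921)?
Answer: 1/4050794472 ≈ 2.4687e-10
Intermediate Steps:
V = 1/74937 ≈ 1.3345e-5
V/54056 = (1/74937)/54056 = (1/74937)*(1/54056) = 1/4050794472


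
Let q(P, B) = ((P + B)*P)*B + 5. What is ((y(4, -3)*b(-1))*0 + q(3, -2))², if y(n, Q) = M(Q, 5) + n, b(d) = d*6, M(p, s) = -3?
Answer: 1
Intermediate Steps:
b(d) = 6*d
q(P, B) = 5 + B*P*(B + P) (q(P, B) = ((B + P)*P)*B + 5 = (P*(B + P))*B + 5 = B*P*(B + P) + 5 = 5 + B*P*(B + P))
y(n, Q) = -3 + n
((y(4, -3)*b(-1))*0 + q(3, -2))² = (((-3 + 4)*(6*(-1)))*0 + (5 - 2*3² + 3*(-2)²))² = ((1*(-6))*0 + (5 - 2*9 + 3*4))² = (-6*0 + (5 - 18 + 12))² = (0 - 1)² = (-1)² = 1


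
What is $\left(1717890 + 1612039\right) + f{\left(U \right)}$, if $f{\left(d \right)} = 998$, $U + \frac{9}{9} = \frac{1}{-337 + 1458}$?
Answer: $3330927$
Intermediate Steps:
$U = - \frac{1120}{1121}$ ($U = -1 + \frac{1}{-337 + 1458} = -1 + \frac{1}{1121} = - \frac{1120}{1121} \approx -0.99911$)
$\left(1717890 + 1612039\right) + f{\left(U \right)} = \left(1717890 + 1612039\right) + 998 = 3329929 + 998 = 3330927$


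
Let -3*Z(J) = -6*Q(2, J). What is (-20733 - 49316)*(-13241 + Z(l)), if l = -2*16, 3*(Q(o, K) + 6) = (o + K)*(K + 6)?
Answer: 891933917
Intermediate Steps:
Q(o, K) = -6 + (6 + K)*(K + o)/3 (Q(o, K) = -6 + ((o + K)*(K + 6))/3 = -6 + ((K + o)*(6 + K))/3 = -6 + ((6 + K)*(K + o))/3 = -6 + (6 + K)*(K + o)/3)
l = -32
Z(J) = -4 + 2*J²/3 + 16*J/3 (Z(J) = -(-2)*(-6 + 2*J + 2*2 + J²/3 + (⅓)*J*2) = -(-2)*(-6 + 2*J + 4 + J²/3 + 2*J/3) = -(-2)*(-2 + J²/3 + 8*J/3) = -(12 - 16*J - 2*J²)/3 = -4 + 2*J²/3 + 16*J/3)
(-20733 - 49316)*(-13241 + Z(l)) = (-20733 - 49316)*(-13241 + (-4 + (⅔)*(-32)² + (16/3)*(-32))) = -70049*(-13241 + (-4 + (⅔)*1024 - 512/3)) = -70049*(-13241 + (-4 + 2048/3 - 512/3)) = -70049*(-13241 + 508) = -70049*(-12733) = 891933917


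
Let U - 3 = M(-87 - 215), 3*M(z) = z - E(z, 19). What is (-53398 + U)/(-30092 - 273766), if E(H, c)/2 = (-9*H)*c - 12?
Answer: 263747/911574 ≈ 0.28933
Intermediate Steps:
E(H, c) = -24 - 18*H*c (E(H, c) = 2*((-9*H)*c - 12) = 2*(-9*H*c - 12) = 2*(-12 - 9*H*c) = -24 - 18*H*c)
M(z) = 8 + 343*z/3 (M(z) = (z - (-24 - 18*z*19))/3 = (z - (-24 - 342*z))/3 = (z + (24 + 342*z))/3 = (24 + 343*z)/3 = 8 + 343*z/3)
U = -103553/3 (U = 3 + (8 + 343*(-87 - 215)/3) = 3 + (8 + (343/3)*(-302)) = 3 + (8 - 103586/3) = 3 - 103562/3 = -103553/3 ≈ -34518.)
(-53398 + U)/(-30092 - 273766) = (-53398 - 103553/3)/(-30092 - 273766) = -263747/3/(-303858) = -263747/3*(-1/303858) = 263747/911574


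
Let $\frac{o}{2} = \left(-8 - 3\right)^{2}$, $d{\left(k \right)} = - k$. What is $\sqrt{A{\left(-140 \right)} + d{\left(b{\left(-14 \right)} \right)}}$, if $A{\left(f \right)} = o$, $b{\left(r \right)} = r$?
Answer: $16$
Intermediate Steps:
$o = 242$ ($o = 2 \left(-8 - 3\right)^{2} = 2 \left(-11\right)^{2} = 2 \cdot 121 = 242$)
$A{\left(f \right)} = 242$
$\sqrt{A{\left(-140 \right)} + d{\left(b{\left(-14 \right)} \right)}} = \sqrt{242 - -14} = \sqrt{242 + 14} = \sqrt{256} = 16$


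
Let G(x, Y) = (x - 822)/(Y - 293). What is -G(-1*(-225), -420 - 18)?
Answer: -597/731 ≈ -0.81669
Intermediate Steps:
G(x, Y) = (-822 + x)/(-293 + Y)
-G(-1*(-225), -420 - 18) = -(-822 - 1*(-225))/(-293 + (-420 - 18)) = -(-822 + 225)/(-293 - 438) = -(-597)/(-731) = -(-1)*(-597)/731 = -1*597/731 = -597/731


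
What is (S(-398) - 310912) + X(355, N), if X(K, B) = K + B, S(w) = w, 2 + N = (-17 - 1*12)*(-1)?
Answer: -310928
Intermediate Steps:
N = 27 (N = -2 + (-17 - 1*12)*(-1) = -2 + (-17 - 12)*(-1) = -2 - 29*(-1) = -2 + 29 = 27)
X(K, B) = B + K
(S(-398) - 310912) + X(355, N) = (-398 - 310912) + (27 + 355) = -311310 + 382 = -310928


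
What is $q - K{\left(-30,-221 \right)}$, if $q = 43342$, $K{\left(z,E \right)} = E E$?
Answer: $-5499$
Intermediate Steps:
$K{\left(z,E \right)} = E^{2}$
$q - K{\left(-30,-221 \right)} = 43342 - \left(-221\right)^{2} = 43342 - 48841 = -5499$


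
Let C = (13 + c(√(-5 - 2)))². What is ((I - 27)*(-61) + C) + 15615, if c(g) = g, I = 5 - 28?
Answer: 18827 + 26*I*√7 ≈ 18827.0 + 68.79*I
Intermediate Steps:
I = -23
C = (13 + I*√7)² (C = (13 + √(-5 - 2))² = (13 + √(-7))² = (13 + I*√7)² ≈ 162.0 + 68.79*I)
((I - 27)*(-61) + C) + 15615 = ((-23 - 27)*(-61) + (13 + I*√7)²) + 15615 = (-50*(-61) + (13 + I*√7)²) + 15615 = (3050 + (13 + I*√7)²) + 15615 = 18665 + (13 + I*√7)²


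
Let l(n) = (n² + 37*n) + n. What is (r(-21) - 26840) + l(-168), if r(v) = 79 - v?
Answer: -4900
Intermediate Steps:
l(n) = n² + 38*n
(r(-21) - 26840) + l(-168) = ((79 - 1*(-21)) - 26840) - 168*(38 - 168) = ((79 + 21) - 26840) - 168*(-130) = (100 - 26840) + 21840 = -26740 + 21840 = -4900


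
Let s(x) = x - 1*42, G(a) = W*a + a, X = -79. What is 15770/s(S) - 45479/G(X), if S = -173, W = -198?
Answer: -51041299/669209 ≈ -76.271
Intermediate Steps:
G(a) = -197*a (G(a) = -198*a + a = -197*a)
s(x) = -42 + x (s(x) = x - 42 = -42 + x)
15770/s(S) - 45479/G(X) = 15770/(-42 - 173) - 45479/((-197*(-79))) = 15770/(-215) - 45479/15563 = 15770*(-1/215) - 45479*1/15563 = -3154/43 - 45479/15563 = -51041299/669209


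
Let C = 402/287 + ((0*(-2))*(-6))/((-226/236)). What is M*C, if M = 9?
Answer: 3618/287 ≈ 12.606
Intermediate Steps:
C = 402/287 (C = 402*(1/287) + (0*(-6))/((-226*1/236)) = 402/287 + 0/(-113/118) = 402/287 + 0*(-118/113) = 402/287 + 0 = 402/287 ≈ 1.4007)
M*C = 9*(402/287) = 3618/287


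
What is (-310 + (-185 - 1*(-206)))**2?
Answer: 83521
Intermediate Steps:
(-310 + (-185 - 1*(-206)))**2 = (-310 + (-185 + 206))**2 = (-310 + 21)**2 = (-289)**2 = 83521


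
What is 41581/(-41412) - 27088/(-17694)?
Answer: 64339007/122123988 ≈ 0.52683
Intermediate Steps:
41581/(-41412) - 27088/(-17694) = 41581*(-1/41412) - 27088*(-1/17694) = -41581/41412 + 13544/8847 = 64339007/122123988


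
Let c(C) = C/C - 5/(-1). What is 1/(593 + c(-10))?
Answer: 1/599 ≈ 0.0016694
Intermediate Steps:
c(C) = 6 (c(C) = 1 - 5*(-1) = 1 + 5 = 6)
1/(593 + c(-10)) = 1/(593 + 6) = 1/599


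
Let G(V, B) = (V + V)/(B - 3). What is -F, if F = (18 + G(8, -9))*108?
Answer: -1800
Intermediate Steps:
G(V, B) = 2*V/(-3 + B) (G(V, B) = (2*V)/(-3 + B) = 2*V/(-3 + B))
F = 1800 (F = (18 + 2*8/(-3 - 9))*108 = (18 + 2*8/(-12))*108 = (18 + 2*8*(-1/12))*108 = (18 - 4/3)*108 = (50/3)*108 = 1800)
-F = -1*1800 = -1800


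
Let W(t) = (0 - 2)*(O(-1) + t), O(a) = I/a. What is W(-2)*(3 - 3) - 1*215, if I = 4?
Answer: -215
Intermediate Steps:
O(a) = 4/a
W(t) = 8 - 2*t (W(t) = (0 - 2)*(4/(-1) + t) = -2*(4*(-1) + t) = -2*(-4 + t) = 8 - 2*t)
W(-2)*(3 - 3) - 1*215 = (8 - 2*(-2))*(3 - 3) - 1*215 = (8 + 4)*0 - 215 = 12*0 - 215 = 0 - 215 = -215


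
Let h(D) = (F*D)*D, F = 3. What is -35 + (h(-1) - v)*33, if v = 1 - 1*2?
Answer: 97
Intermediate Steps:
h(D) = 3*D² (h(D) = (3*D)*D = 3*D²)
v = -1 (v = 1 - 2 = -1)
-35 + (h(-1) - v)*33 = -35 + (3*(-1)² - 1*(-1))*33 = -35 + (3*1 + 1)*33 = -35 + (3 + 1)*33 = -35 + 4*33 = -35 + 132 = 97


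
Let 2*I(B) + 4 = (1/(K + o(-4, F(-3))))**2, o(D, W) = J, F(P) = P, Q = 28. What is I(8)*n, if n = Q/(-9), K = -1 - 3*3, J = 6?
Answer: 49/8 ≈ 6.1250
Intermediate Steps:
K = -10 (K = -1 - 9 = -10)
o(D, W) = 6
n = -28/9 (n = 28/(-9) = 28*(-1/9) = -28/9 ≈ -3.1111)
I(B) = -63/32 (I(B) = -2 + (1/(-10 + 6))**2/2 = -2 + (1/(-4))**2/2 = -2 + (-1/4)**2/2 = -2 + (1/2)*(1/16) = -2 + 1/32 = -63/32)
I(8)*n = -63/32*(-28/9) = 49/8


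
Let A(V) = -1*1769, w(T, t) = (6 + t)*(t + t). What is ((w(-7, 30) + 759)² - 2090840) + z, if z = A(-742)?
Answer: 6427952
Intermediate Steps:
w(T, t) = 2*t*(6 + t) (w(T, t) = (6 + t)*(2*t) = 2*t*(6 + t))
A(V) = -1769
z = -1769
((w(-7, 30) + 759)² - 2090840) + z = ((2*30*(6 + 30) + 759)² - 2090840) - 1769 = ((2*30*36 + 759)² - 2090840) - 1769 = ((2160 + 759)² - 2090840) - 1769 = (2919² - 2090840) - 1769 = (8520561 - 2090840) - 1769 = 6429721 - 1769 = 6427952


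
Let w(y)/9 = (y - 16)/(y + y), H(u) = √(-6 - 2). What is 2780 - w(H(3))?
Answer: 5551/2 - 18*I*√2 ≈ 2775.5 - 25.456*I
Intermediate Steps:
H(u) = 2*I*√2 (H(u) = √(-8) = 2*I*√2)
w(y) = 9*(-16 + y)/(2*y) (w(y) = 9*((y - 16)/(y + y)) = 9*((-16 + y)/((2*y))) = 9*((-16 + y)*(1/(2*y))) = 9*((-16 + y)/(2*y)) = 9*(-16 + y)/(2*y))
2780 - w(H(3)) = 2780 - (9/2 - 72*(-I*√2/4)) = 2780 - (9/2 - (-18)*I*√2) = 2780 - (9/2 + 18*I*√2) = 2780 + (-9/2 - 18*I*√2) = 5551/2 - 18*I*√2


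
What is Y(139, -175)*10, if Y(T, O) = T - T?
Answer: 0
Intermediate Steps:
Y(T, O) = 0
Y(139, -175)*10 = 0*10 = 0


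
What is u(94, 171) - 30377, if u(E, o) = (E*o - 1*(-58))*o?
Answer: 2728195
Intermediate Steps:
u(E, o) = o*(58 + E*o) (u(E, o) = (E*o + 58)*o = (58 + E*o)*o = o*(58 + E*o))
u(94, 171) - 30377 = 171*(58 + 94*171) - 30377 = 171*(58 + 16074) - 30377 = 171*16132 - 30377 = 2758572 - 30377 = 2728195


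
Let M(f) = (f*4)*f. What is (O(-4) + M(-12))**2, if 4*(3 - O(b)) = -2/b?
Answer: 21446161/64 ≈ 3.3510e+5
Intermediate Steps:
M(f) = 4*f**2 (M(f) = (4*f)*f = 4*f**2)
O(b) = 3 + 1/(2*b) (O(b) = 3 - (-1)/(2*b) = 3 + 1/(2*b))
(O(-4) + M(-12))**2 = ((3 + (1/2)/(-4)) + 4*(-12)**2)**2 = ((3 + (1/2)*(-1/4)) + 4*144)**2 = ((3 - 1/8) + 576)**2 = (23/8 + 576)**2 = (4631/8)**2 = 21446161/64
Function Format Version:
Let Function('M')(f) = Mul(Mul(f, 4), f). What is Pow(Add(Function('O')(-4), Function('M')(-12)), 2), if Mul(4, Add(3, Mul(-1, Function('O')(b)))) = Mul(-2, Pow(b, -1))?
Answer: Rational(21446161, 64) ≈ 3.3510e+5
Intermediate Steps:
Function('M')(f) = Mul(4, Pow(f, 2)) (Function('M')(f) = Mul(Mul(4, f), f) = Mul(4, Pow(f, 2)))
Function('O')(b) = Add(3, Mul(Rational(1, 2), Pow(b, -1))) (Function('O')(b) = Add(3, Mul(Rational(-1, 4), Mul(-2, Pow(b, -1)))) = Add(3, Mul(Rational(1, 2), Pow(b, -1))))
Pow(Add(Function('O')(-4), Function('M')(-12)), 2) = Pow(Add(Add(3, Mul(Rational(1, 2), Pow(-4, -1))), Mul(4, Pow(-12, 2))), 2) = Pow(Add(Add(3, Mul(Rational(1, 2), Rational(-1, 4))), Mul(4, 144)), 2) = Pow(Add(Add(3, Rational(-1, 8)), 576), 2) = Pow(Add(Rational(23, 8), 576), 2) = Pow(Rational(4631, 8), 2) = Rational(21446161, 64)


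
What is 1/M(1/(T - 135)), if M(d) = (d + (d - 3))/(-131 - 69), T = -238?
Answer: 74600/1121 ≈ 66.548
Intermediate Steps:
M(d) = 3/200 - d/100 (M(d) = (d + (-3 + d))/(-200) = (-3 + 2*d)*(-1/200) = 3/200 - d/100)
1/M(1/(T - 135)) = 1/(3/200 - 1/(100*(-238 - 135))) = 1/(3/200 - 1/100/(-373)) = 1/(3/200 - 1/100*(-1/373)) = 1/(3/200 + 1/37300) = 1/(1121/74600) = 74600/1121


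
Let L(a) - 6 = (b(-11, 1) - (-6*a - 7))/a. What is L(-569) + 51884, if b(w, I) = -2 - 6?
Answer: 29528825/569 ≈ 51896.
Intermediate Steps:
b(w, I) = -8
L(a) = 6 + (-1 + 6*a)/a (L(a) = 6 + (-8 - (-6*a - 7))/a = 6 + (-8 - (-7 - 6*a))/a = 6 + (-8 + (7 + 6*a))/a = 6 + (-1 + 6*a)/a)
L(-569) + 51884 = (12 - 1/(-569)) + 51884 = (12 - 1*(-1/569)) + 51884 = (12 + 1/569) + 51884 = 6829/569 + 51884 = 29528825/569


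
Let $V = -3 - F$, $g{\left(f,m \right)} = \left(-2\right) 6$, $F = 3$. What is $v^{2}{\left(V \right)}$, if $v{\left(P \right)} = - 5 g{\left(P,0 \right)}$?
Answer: $3600$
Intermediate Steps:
$g{\left(f,m \right)} = -12$
$V = -6$ ($V = -3 - 3 = -6$)
$v{\left(P \right)} = 60$ ($v{\left(P \right)} = \left(-5\right) \left(-12\right) = 60$)
$v^{2}{\left(V \right)} = 60^{2} = 3600$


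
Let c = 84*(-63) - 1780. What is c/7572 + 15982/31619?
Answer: -25648466/59854767 ≈ -0.42851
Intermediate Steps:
c = -7072 (c = -5292 - 1780 = -7072)
c/7572 + 15982/31619 = -7072/7572 + 15982/31619 = -7072*1/7572 + 15982*(1/31619) = -1768/1893 + 15982/31619 = -25648466/59854767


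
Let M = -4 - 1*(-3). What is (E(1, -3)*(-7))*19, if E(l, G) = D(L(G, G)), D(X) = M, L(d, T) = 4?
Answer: 133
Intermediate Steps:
M = -1 (M = -4 + 3 = -1)
D(X) = -1
E(l, G) = -1
(E(1, -3)*(-7))*19 = -1*(-7)*19 = 7*19 = 133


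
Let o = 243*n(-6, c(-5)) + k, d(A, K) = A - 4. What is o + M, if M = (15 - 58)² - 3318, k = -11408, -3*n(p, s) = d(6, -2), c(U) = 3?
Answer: -13039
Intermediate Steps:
d(A, K) = -4 + A
n(p, s) = -⅔ (n(p, s) = -(-4 + 6)/3 = -⅓*2 = -⅔)
o = -11570 (o = 243*(-⅔) - 11408 = -162 - 11408 = -11570)
M = -1469 (M = (-43)² - 3318 = 1849 - 3318 = -1469)
o + M = -11570 - 1469 = -13039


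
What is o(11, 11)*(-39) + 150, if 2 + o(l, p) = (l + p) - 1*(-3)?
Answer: -747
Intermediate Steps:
o(l, p) = 1 + l + p (o(l, p) = -2 + ((l + p) - 1*(-3)) = -2 + ((l + p) + 3) = -2 + (3 + l + p) = 1 + l + p)
o(11, 11)*(-39) + 150 = (1 + 11 + 11)*(-39) + 150 = 23*(-39) + 150 = -897 + 150 = -747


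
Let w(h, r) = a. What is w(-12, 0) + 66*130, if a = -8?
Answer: 8572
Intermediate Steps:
w(h, r) = -8
w(-12, 0) + 66*130 = -8 + 66*130 = -8 + 8580 = 8572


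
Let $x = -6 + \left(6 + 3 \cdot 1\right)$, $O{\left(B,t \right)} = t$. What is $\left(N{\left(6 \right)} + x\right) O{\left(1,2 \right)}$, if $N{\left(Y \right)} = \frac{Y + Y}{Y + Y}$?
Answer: $8$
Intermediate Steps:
$N{\left(Y \right)} = 1$ ($N{\left(Y \right)} = \frac{2 Y}{2 Y} = 2 Y \frac{1}{2 Y} = 1$)
$x = 3$ ($x = -6 + \left(6 + 3\right) = -6 + 9 = 3$)
$\left(N{\left(6 \right)} + x\right) O{\left(1,2 \right)} = \left(1 + 3\right) 2 = 4 \cdot 2 = 8$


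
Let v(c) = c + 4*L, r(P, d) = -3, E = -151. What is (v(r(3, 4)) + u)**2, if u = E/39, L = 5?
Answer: 262144/1521 ≈ 172.35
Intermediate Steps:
v(c) = 20 + c (v(c) = c + 4*5 = c + 20 = 20 + c)
u = -151/39 ≈ -3.8718
(v(r(3, 4)) + u)**2 = ((20 - 3) - 151/39)**2 = (17 - 151/39)**2 = (512/39)**2 = 262144/1521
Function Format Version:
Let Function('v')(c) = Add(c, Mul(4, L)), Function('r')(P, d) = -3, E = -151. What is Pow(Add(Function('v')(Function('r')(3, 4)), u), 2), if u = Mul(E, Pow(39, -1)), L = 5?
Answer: Rational(262144, 1521) ≈ 172.35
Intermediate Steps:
Function('v')(c) = Add(20, c) (Function('v')(c) = Add(c, Mul(4, 5)) = Add(c, 20) = Add(20, c))
u = Rational(-151, 39) (u = Mul(-151, Pow(39, -1)) = Mul(-151, Rational(1, 39)) = Rational(-151, 39) ≈ -3.8718)
Pow(Add(Function('v')(Function('r')(3, 4)), u), 2) = Pow(Add(Add(20, -3), Rational(-151, 39)), 2) = Pow(Add(17, Rational(-151, 39)), 2) = Pow(Rational(512, 39), 2) = Rational(262144, 1521)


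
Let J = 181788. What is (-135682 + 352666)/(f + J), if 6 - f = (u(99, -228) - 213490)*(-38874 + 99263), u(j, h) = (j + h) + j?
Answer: 108492/6447220537 ≈ 1.6828e-5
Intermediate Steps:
u(j, h) = h + 2*j (u(j, h) = (h + j) + j = h + 2*j)
f = 12894259286 (f = 6 - ((-228 + 2*99) - 213490)*(-38874 + 99263) = 6 - ((-228 + 198) - 213490)*60389 = 6 - (-30 - 213490)*60389 = 6 - (-213520)*60389 = 6 - 1*(-12894259280) = 6 + 12894259280 = 12894259286)
(-135682 + 352666)/(f + J) = (-135682 + 352666)/(12894259286 + 181788) = 216984/12894441074 = 216984*(1/12894441074) = 108492/6447220537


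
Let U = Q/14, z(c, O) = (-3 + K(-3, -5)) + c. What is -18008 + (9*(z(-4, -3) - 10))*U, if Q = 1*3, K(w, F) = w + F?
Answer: -252787/14 ≈ -18056.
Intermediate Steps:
K(w, F) = F + w
z(c, O) = -11 + c (z(c, O) = (-3 + (-5 - 3)) + c = (-3 - 8) + c = -11 + c)
Q = 3
U = 3/14 ≈ 0.21429
-18008 + (9*(z(-4, -3) - 10))*U = -18008 + (9*((-11 - 4) - 10))*(3/14) = -18008 + (9*(-15 - 10))*(3/14) = -18008 + (9*(-25))*(3/14) = -18008 - 225*3/14 = -18008 - 675/14 = -252787/14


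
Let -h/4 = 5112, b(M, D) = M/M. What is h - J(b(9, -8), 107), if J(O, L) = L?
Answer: -20555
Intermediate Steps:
b(M, D) = 1
h = -20448 (h = -4*5112 = -20448)
h - J(b(9, -8), 107) = -20448 - 1*107 = -20448 - 107 = -20555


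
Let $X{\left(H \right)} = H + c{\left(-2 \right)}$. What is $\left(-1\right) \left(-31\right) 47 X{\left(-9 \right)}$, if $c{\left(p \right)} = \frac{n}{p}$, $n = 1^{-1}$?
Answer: $- \frac{27683}{2} \approx -13842.0$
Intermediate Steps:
$n = 1$
$c{\left(p \right)} = \frac{1}{p}$ ($c{\left(p \right)} = 1 \frac{1}{p} = \frac{1}{p}$)
$X{\left(H \right)} = - \frac{1}{2} + H$ ($X{\left(H \right)} = H + \frac{1}{-2} = H - \frac{1}{2} = - \frac{1}{2} + H$)
$\left(-1\right) \left(-31\right) 47 X{\left(-9 \right)} = \left(-1\right) \left(-31\right) 47 \left(- \frac{1}{2} - 9\right) = 31 \cdot 47 \left(- \frac{19}{2}\right) = 1457 \left(- \frac{19}{2}\right) = - \frac{27683}{2}$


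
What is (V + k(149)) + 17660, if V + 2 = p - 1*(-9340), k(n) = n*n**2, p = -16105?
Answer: 3318842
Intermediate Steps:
k(n) = n**3
V = -6767 (V = -2 + (-16105 - 1*(-9340)) = -2 + (-16105 + 9340) = -2 - 6765 = -6767)
(V + k(149)) + 17660 = (-6767 + 149**3) + 17660 = (-6767 + 3307949) + 17660 = 3301182 + 17660 = 3318842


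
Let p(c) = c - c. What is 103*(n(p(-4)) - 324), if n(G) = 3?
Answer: -33063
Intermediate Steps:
p(c) = 0
103*(n(p(-4)) - 324) = 103*(3 - 324) = 103*(-321) = -33063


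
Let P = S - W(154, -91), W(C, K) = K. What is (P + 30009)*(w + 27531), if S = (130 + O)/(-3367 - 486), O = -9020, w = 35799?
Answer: 7345278752700/3853 ≈ 1.9064e+9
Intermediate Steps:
S = 8890/3853 (S = (130 - 9020)/(-3367 - 486) = -8890/(-3853) = -8890*(-1/3853) = 8890/3853 ≈ 2.3073)
P = 359513/3853 (P = 8890/3853 - 1*(-91) = 8890/3853 + 91 = 359513/3853 ≈ 93.307)
(P + 30009)*(w + 27531) = (359513/3853 + 30009)*(35799 + 27531) = (115984190/3853)*63330 = 7345278752700/3853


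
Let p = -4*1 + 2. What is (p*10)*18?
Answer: -360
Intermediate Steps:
p = -2 (p = -4 + 2 = -2)
(p*10)*18 = -2*10*18 = -20*18 = -360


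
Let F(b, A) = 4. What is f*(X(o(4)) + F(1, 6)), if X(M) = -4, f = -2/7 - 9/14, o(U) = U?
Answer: 0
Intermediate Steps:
f = -13/14 (f = -2*1/7 - 9*1/14 = -2/7 - 9/14 = -13/14 ≈ -0.92857)
f*(X(o(4)) + F(1, 6)) = -13*(-4 + 4)/14 = -13/14*0 = 0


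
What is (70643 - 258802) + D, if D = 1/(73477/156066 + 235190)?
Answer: -6906420503566637/36705236017 ≈ -1.8816e+5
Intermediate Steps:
D = 156066/36705236017 (D = 1/(73477*(1/156066) + 235190) = 1/(73477/156066 + 235190) = 1/(36705236017/156066) = 156066/36705236017 ≈ 4.2519e-6)
(70643 - 258802) + D = (70643 - 258802) + 156066/36705236017 = -188159 + 156066/36705236017 = -6906420503566637/36705236017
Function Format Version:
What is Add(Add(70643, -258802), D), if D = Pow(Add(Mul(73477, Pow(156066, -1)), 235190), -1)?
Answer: Rational(-6906420503566637, 36705236017) ≈ -1.8816e+5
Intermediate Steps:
D = Rational(156066, 36705236017) (D = Pow(Add(Mul(73477, Rational(1, 156066)), 235190), -1) = Pow(Add(Rational(73477, 156066), 235190), -1) = Pow(Rational(36705236017, 156066), -1) = Rational(156066, 36705236017) ≈ 4.2519e-6)
Add(Add(70643, -258802), D) = Add(Add(70643, -258802), Rational(156066, 36705236017)) = Add(-188159, Rational(156066, 36705236017)) = Rational(-6906420503566637, 36705236017)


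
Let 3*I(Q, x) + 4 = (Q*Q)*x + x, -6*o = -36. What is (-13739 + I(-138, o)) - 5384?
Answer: 56897/3 ≈ 18966.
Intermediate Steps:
o = 6 (o = -⅙*(-36) = 6)
I(Q, x) = -4/3 + x/3 + x*Q²/3 (I(Q, x) = -4/3 + ((Q*Q)*x + x)/3 = -4/3 + (Q²*x + x)/3 = -4/3 + (x*Q² + x)/3 = -4/3 + (x + x*Q²)/3 = -4/3 + (x/3 + x*Q²/3) = -4/3 + x/3 + x*Q²/3)
(-13739 + I(-138, o)) - 5384 = (-13739 + (-4/3 + (⅓)*6 + (⅓)*6*(-138)²)) - 5384 = (-13739 + (-4/3 + 2 + (⅓)*6*19044)) - 5384 = (-13739 + (-4/3 + 2 + 38088)) - 5384 = (-13739 + 114266/3) - 5384 = 73049/3 - 5384 = 56897/3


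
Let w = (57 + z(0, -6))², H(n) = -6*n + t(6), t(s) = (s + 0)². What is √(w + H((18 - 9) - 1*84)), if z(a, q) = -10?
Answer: 7*√55 ≈ 51.913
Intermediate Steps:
t(s) = s²
H(n) = 36 - 6*n (H(n) = -6*n + 6² = -6*n + 36 = 36 - 6*n)
w = 2209 (w = (57 - 10)² = 47² = 2209)
√(w + H((18 - 9) - 1*84)) = √(2209 + (36 - 6*((18 - 9) - 1*84))) = √(2209 + (36 - 6*(9 - 84))) = √(2209 + (36 - 6*(-75))) = √(2209 + (36 + 450)) = √(2209 + 486) = √2695 = 7*√55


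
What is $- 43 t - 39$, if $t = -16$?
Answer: $649$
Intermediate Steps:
$- 43 t - 39 = \left(-43\right) \left(-16\right) - 39 = 688 - 39 = 649$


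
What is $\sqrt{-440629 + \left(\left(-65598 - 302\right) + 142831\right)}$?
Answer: $i \sqrt{363698} \approx 603.07 i$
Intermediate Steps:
$\sqrt{-440629 + \left(\left(-65598 - 302\right) + 142831\right)} = \sqrt{-440629 + \left(-65900 + 142831\right)} = \sqrt{-440629 + 76931} = \sqrt{-363698} = i \sqrt{363698}$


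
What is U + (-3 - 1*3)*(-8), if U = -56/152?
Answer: 905/19 ≈ 47.632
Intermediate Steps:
U = -7/19 (U = -56*1/152 = -7/19 ≈ -0.36842)
U + (-3 - 1*3)*(-8) = -7/19 + (-3 - 1*3)*(-8) = -7/19 + (-3 - 3)*(-8) = -7/19 - 6*(-8) = -7/19 + 48 = 905/19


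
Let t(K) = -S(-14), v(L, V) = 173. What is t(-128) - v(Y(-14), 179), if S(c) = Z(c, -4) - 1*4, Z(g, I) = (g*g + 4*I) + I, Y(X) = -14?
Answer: -345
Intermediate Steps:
Z(g, I) = g² + 5*I (Z(g, I) = (g² + 4*I) + I = g² + 5*I)
S(c) = -24 + c² (S(c) = (c² + 5*(-4)) - 1*4 = (c² - 20) - 4 = (-20 + c²) - 4 = -24 + c²)
t(K) = -172 (t(K) = -(-24 + (-14)²) = -(-24 + 196) = -1*172 = -172)
t(-128) - v(Y(-14), 179) = -172 - 1*173 = -172 - 173 = -345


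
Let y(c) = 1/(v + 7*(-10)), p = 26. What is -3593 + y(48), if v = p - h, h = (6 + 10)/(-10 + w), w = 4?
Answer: -445535/124 ≈ -3593.0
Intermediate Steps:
h = -8/3 (h = (6 + 10)/(-10 + 4) = 16/(-6) = 16*(-1/6) = -8/3 ≈ -2.6667)
v = 86/3 (v = 26 - 1*(-8/3) = 26 + 8/3 = 86/3 ≈ 28.667)
y(c) = -3/124 (y(c) = 1/(86/3 + 7*(-10)) = 1/(86/3 - 70) = 1/(-124/3) = -3/124)
-3593 + y(48) = -3593 - 3/124 = -445535/124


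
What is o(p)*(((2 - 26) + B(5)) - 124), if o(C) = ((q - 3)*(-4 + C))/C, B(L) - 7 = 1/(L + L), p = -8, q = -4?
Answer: 29589/20 ≈ 1479.4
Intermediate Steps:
B(L) = 7 + 1/(2*L) (B(L) = 7 + 1/(L + L) = 7 + 1/(2*L))
o(C) = (28 - 7*C)/C (o(C) = ((-4 - 3)*(-4 + C))/C = (-7*(-4 + C))/C = (28 - 7*C)/C)
o(p)*(((2 - 26) + B(5)) - 124) = (-7 + 28/(-8))*(((2 - 26) + (7 + (1/2)/5)) - 124) = (-7 + 28*(-1/8))*((-24 + (7 + (1/2)*(1/5))) - 124) = (-7 - 7/2)*((-24 + (7 + 1/10)) - 124) = -21*((-24 + 71/10) - 124)/2 = -21*(-169/10 - 124)/2 = -21/2*(-1409/10) = 29589/20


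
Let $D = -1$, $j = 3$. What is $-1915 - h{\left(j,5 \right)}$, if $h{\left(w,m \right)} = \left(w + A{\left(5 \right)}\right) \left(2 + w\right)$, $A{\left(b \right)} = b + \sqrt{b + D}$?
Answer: $-1965$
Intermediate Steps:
$A{\left(b \right)} = b + \sqrt{-1 + b}$ ($A{\left(b \right)} = b + \sqrt{b - 1} = b + \sqrt{-1 + b}$)
$h{\left(w,m \right)} = \left(2 + w\right) \left(7 + w\right)$ ($h{\left(w,m \right)} = \left(w + \left(5 + \sqrt{-1 + 5}\right)\right) \left(2 + w\right) = \left(w + \left(5 + \sqrt{4}\right)\right) \left(2 + w\right) = \left(w + \left(5 + 2\right)\right) \left(2 + w\right) = \left(w + 7\right) \left(2 + w\right) = \left(7 + w\right) \left(2 + w\right) = \left(2 + w\right) \left(7 + w\right)$)
$-1915 - h{\left(j,5 \right)} = -1915 - \left(14 + 3^{2} + 9 \cdot 3\right) = -1915 - \left(14 + 9 + 27\right) = -1915 - 50 = -1965$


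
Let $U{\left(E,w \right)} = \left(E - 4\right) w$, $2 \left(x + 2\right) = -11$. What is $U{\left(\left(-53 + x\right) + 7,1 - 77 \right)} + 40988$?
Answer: $45358$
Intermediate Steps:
$x = - \frac{15}{2}$ ($x = -2 + \frac{1}{2} \left(-11\right) = -2 - \frac{11}{2} = - \frac{15}{2} \approx -7.5$)
$U{\left(E,w \right)} = w \left(-4 + E\right)$ ($U{\left(E,w \right)} = \left(-4 + E\right) w = w \left(-4 + E\right)$)
$U{\left(\left(-53 + x\right) + 7,1 - 77 \right)} + 40988 = \left(1 - 77\right) \left(-4 + \left(\left(-53 - \frac{15}{2}\right) + 7\right)\right) + 40988 = \left(1 - 77\right) \left(-4 + \left(- \frac{121}{2} + 7\right)\right) + 40988 = - 76 \left(-4 - \frac{107}{2}\right) + 40988 = \left(-76\right) \left(- \frac{115}{2}\right) + 40988 = 4370 + 40988 = 45358$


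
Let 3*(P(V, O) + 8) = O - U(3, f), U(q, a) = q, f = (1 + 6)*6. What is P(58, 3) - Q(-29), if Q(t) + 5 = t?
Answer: 26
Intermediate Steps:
f = 42 (f = 7*6 = 42)
P(V, O) = -9 + O/3 (P(V, O) = -8 + (O - 1*3)/3 = -8 + (O - 3)/3 = -8 + (-3 + O)/3 = -8 + (-1 + O/3) = -9 + O/3)
Q(t) = -5 + t
P(58, 3) - Q(-29) = (-9 + (1/3)*3) - (-5 - 29) = (-9 + 1) - 1*(-34) = -8 + 34 = 26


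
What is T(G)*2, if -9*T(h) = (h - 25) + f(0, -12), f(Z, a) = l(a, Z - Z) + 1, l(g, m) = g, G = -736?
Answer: 1544/9 ≈ 171.56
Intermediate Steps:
f(Z, a) = 1 + a (f(Z, a) = a + 1 = 1 + a)
T(h) = 4 - h/9 (T(h) = -((h - 25) + (1 - 12))/9 = -((-25 + h) - 11)/9 = -(-36 + h)/9 = 4 - h/9)
T(G)*2 = (4 - ⅑*(-736))*2 = (4 + 736/9)*2 = (772/9)*2 = 1544/9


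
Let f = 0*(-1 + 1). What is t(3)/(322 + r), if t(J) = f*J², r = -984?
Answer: 0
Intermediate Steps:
f = 0 (f = 0*0 = 0)
t(J) = 0 (t(J) = 0*J² = 0)
t(3)/(322 + r) = 0/(322 - 984) = 0/(-662) = 0*(-1/662) = 0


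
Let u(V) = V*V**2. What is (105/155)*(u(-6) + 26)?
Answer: -3990/31 ≈ -128.71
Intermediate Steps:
u(V) = V**3
(105/155)*(u(-6) + 26) = (105/155)*((-6)**3 + 26) = (105*(1/155))*(-216 + 26) = (21/31)*(-190) = -3990/31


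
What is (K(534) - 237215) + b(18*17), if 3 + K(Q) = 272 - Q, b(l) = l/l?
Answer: -237479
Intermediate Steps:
b(l) = 1
K(Q) = 269 - Q (K(Q) = -3 + (272 - Q) = 269 - Q)
(K(534) - 237215) + b(18*17) = ((269 - 1*534) - 237215) + 1 = ((269 - 534) - 237215) + 1 = (-265 - 237215) + 1 = -237480 + 1 = -237479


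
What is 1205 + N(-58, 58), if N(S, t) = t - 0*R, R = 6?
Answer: 1263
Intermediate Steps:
N(S, t) = t (N(S, t) = t - 0*6 = t - 1*0 = t + 0 = t)
1205 + N(-58, 58) = 1205 + 58 = 1263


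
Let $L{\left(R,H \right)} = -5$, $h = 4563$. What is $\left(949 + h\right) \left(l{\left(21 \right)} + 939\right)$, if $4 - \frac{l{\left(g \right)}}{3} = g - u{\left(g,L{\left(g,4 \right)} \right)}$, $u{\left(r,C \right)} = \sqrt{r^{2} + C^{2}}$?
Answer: $4894656 + 16536 \sqrt{466} \approx 5.2516 \cdot 10^{6}$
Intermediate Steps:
$u{\left(r,C \right)} = \sqrt{C^{2} + r^{2}}$
$l{\left(g \right)} = 12 - 3 g + 3 \sqrt{25 + g^{2}}$ ($l{\left(g \right)} = 12 - 3 \left(g - \sqrt{\left(-5\right)^{2} + g^{2}}\right) = 12 - 3 \left(g - \sqrt{25 + g^{2}}\right) = 12 - \left(- 3 \sqrt{25 + g^{2}} + 3 g\right) = 12 - 3 g + 3 \sqrt{25 + g^{2}}$)
$\left(949 + h\right) \left(l{\left(21 \right)} + 939\right) = \left(949 + 4563\right) \left(\left(12 - 63 + 3 \sqrt{25 + 21^{2}}\right) + 939\right) = 5512 \left(\left(12 - 63 + 3 \sqrt{25 + 441}\right) + 939\right) = 5512 \left(\left(12 - 63 + 3 \sqrt{466}\right) + 939\right) = 5512 \left(\left(-51 + 3 \sqrt{466}\right) + 939\right) = 5512 \left(888 + 3 \sqrt{466}\right) = 4894656 + 16536 \sqrt{466}$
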